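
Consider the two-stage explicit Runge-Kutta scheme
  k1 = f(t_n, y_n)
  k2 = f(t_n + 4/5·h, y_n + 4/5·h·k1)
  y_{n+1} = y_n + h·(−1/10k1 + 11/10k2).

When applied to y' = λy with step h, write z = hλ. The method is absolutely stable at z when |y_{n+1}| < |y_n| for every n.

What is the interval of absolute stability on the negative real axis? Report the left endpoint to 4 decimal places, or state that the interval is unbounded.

(-1.1364, 0).

Set f=λy, z=hλ:
  k1=λy_n ⇒ h·k1=z·y_n;  k2=λ(1+4/5z)y_n ⇒ h·k2=z(1+4/5z)y_n
  y_{n+1}/y_n = 1 − 1/10z + 11/10z(1+4/5z) = 1 + z + 22/25z²
  R(z) = 1 + z + 22/25z².

Boundary: |R(x)|=1, x<0.
x=-1.74: |R|=1.9243
R=1: x+22/25x²=0 ⇒ x=−25/22=-1.1364; min R=1−1/(4·22/25)=0.7159>−1
Confirm numerically:
  x=-1.109: |R|=0.97330 <1
  x=-0.838: |R|=0.77997 <1
  x=-0.673: |R|=0.72558 <1
  x=-1.718: |R|=1.87934 >1
  x=-1.644: |R|=1.73441 >1
  x=-1.479: |R|=1.44595 >1
Stable set (-1.1364, 0).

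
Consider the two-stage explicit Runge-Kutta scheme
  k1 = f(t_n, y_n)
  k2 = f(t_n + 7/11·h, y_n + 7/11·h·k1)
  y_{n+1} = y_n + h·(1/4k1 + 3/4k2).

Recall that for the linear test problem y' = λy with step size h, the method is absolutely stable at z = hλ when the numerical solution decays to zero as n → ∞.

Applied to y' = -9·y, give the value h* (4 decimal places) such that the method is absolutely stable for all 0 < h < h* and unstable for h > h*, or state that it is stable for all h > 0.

With y'=λy (z=hλ):
  k1=λy_n ⇒ h·k1=z·y_n;  k2=λ(1+7/11z)y_n ⇒ h·k2=z(1+7/11z)y_n
  y_{n+1}/y_n = 1 + 1/4z + 3/4z(1+7/11z) = 1 + z + 21/44z²
  R(z) = 1 + z + 21/44z².

Find x<0 with |R(x)|<1.
x=-0.35: |R|=0.7085
R=1: x+21/44x²=0 ⇒ x=−44/21=-2.0952; min R=1−1/(4·21/44)=0.4762>−1
Confirm numerically:
  x=-1.704: |R|=0.68182 <1
  x=-1.314: |R|=0.51006 <1
  x=-1.281: |R|=0.50219 <1
  x=-2.262: |R|=1.18003 >1
  x=-2.206: |R|=1.11662 >1
Stable set (-2.0952, 0).

(-2.0952,0); λ=-9 ⇒ h* = (44/21)/9 = 0.2328.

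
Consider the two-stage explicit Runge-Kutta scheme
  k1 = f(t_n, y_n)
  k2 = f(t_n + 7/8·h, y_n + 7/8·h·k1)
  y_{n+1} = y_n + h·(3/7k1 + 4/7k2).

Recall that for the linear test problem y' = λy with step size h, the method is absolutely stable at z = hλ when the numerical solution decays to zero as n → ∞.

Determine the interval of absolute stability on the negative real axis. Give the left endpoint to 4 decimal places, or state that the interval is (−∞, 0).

Test eqn y'=λy, z=hλ:
  k1=λy_n ⇒ h·k1=z·y_n;  k2=λ(1+7/8z)y_n ⇒ h·k2=z(1+7/8z)y_n
  y_{n+1}/y_n = 1 + 3/7z + 4/7z(1+7/8z) = 1 + z + 1/2z²
  R(z) = 1 + z + 1/2z².

Solve |R(x)|<1 on ℝ⁻.
x=-0.9: |R|=0.5050
R=1: x+1/2x²=0 ⇒ x=−2=-2.0000; min R=1−1/(4·1/2)=0.5000>−1
Confirm numerically:
  x=-1.268: |R|=0.53591 <1
  x=-1.229: |R|=0.52622 <1
  x=-1.041: |R|=0.50084 <1
  x=-0.876: |R|=0.50769 <1
  x=-2.392: |R|=1.46883 >1
  x=-2.168: |R|=1.18211 >1
  x=-2.116: |R|=1.12273 >1
So |R|<1 on (-2.0000, 0).

z∈(-2.0000,0).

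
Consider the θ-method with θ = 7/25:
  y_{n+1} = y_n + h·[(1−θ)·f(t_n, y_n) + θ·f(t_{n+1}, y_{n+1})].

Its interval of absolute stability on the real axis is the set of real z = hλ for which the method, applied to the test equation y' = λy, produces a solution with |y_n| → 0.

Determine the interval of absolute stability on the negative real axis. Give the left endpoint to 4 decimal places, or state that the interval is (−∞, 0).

On y'=λy, z=hλ:
  y_{n+1} = y_n + z·[18/25·y_n + 7/25·y_{n+1}] ⇒ (1 − 7/25z)y_{n+1} = (1 + 18/25z)y_n
  so R(z) = (1 + 18/25z)/(1 − 7/25z).

Boundary: |R(x)|=1, x<0.
x=-1.45: |R|=0.0313
R=−1: 1+18/25x = −1+7/25x ⇒ -11/25x=2 ⇒ x=2/(-11/25)=-4.5455
Confirm numerically:
  x=-4.371: |R|=0.96548 <1
  x=-3.347: |R|=0.72779 <1
  x=-2.494: |R|=0.46851 <1
  x=-4.944: |R|=1.07355 >1
  x=-4.612: |R|=1.01278 >1
Interval (-4.5455, 0).

(-4.5455, 0).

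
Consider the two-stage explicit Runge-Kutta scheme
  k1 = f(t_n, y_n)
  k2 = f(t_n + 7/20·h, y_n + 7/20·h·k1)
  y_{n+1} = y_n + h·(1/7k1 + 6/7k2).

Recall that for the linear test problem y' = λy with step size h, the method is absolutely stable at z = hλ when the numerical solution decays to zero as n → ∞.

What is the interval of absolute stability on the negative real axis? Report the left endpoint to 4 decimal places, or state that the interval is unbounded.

With y'=λy (z=hλ):
  k1=λy_n ⇒ h·k1=z·y_n;  k2=λ(1+7/20z)y_n ⇒ h·k2=z(1+7/20z)y_n
  y_{n+1}/y_n = 1 + 1/7z + 6/7z(1+7/20z) = 1 + z + 3/10z²
  Hence R(z) = 1 + z + 3/10z².

Boundary: |R(x)|=1, x<0.
x=-1.56: |R|=0.1701
R=1: x+3/10x²=0 ⇒ x=−10/3=-3.3333; min R=1−1/(4·3/10)=0.1667>−1
Confirm numerically:
  x=-3.211: |R|=0.88216 <1
  x=-3.115: |R|=0.79597 <1
  x=-2.724: |R|=0.50205 <1
  x=-2.033: |R|=0.20693 <1
  x=-3.837: |R|=1.57977 >1
  x=-3.733: |R|=1.44759 >1
  x=-3.380: |R|=1.04732 >1
Interval (-3.3333, 0).

(-3.3333, 0).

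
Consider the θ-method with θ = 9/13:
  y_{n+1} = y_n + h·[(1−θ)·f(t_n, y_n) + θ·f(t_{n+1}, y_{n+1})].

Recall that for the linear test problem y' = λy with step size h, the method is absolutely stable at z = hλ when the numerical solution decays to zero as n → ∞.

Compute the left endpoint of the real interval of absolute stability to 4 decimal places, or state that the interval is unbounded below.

Set f=λy, z=hλ:
  y_{n+1} = y_n + z·[4/13·y_n + 9/13·y_{n+1}] ⇒ (1 − 9/13z)y_{n+1} = (1 + 4/13z)y_n
  Hence R(z) = (1 + 4/13z)/(1 − 9/13z).

Boundary: |R(x)|=1, x<0.
x=-0.7: |R|=0.5285
x=-2: |R|=0.1613
x=-10: |R|=0.2621
x=-100: |R|=0.4239
θ=9/13≥1/2 ⇒ |1+4/13x|<|1−9/13x| ∀x<0 ⇒ interval (−∞,0).

(−∞, 0) — no finite endpoint.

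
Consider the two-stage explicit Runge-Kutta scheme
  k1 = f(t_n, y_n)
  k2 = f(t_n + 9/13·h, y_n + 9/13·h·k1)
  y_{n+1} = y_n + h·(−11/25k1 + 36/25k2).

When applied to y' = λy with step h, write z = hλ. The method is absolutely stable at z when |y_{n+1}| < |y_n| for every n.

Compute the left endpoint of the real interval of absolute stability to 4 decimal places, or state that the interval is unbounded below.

Set f=λy, z=hλ:
  k1=λy_n ⇒ h·k1=z·y_n;  k2=λ(1+9/13z)y_n ⇒ h·k2=z(1+9/13z)y_n
  y_{n+1}/y_n = 1 − 11/25z + 36/25z(1+9/13z) = 1 + z + 324/325z²
  Hence R(z) = 1 + z + 324/325z².

Solve |R(x)|<1 on ℝ⁻.
x=-0.39: |R|=0.7616
R=1: x+324/325x²=0 ⇒ x=−325/324=-1.0031; min R=1−1/(4·324/325)=0.7492>−1
Confirm numerically:
  x=-0.901: |R|=0.90830 <1
  x=-0.767: |R|=0.81948 <1
  x=-0.658: |R|=0.77363 <1
  x=-0.640: |R|=0.76834 <1
  x=-1.522: |R|=1.78736 >1
  x=-1.184: |R|=1.21354 >1
  x=-1.064: |R|=1.06461 >1
Interval (-1.0031, 0).

z* = -1.0031.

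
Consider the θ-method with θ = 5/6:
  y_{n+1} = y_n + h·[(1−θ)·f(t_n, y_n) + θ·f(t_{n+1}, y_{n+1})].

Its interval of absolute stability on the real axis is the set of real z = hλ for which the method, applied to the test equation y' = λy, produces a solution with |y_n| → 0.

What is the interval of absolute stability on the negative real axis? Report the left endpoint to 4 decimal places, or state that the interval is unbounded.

With y'=λy (z=hλ):
  y_{n+1} = y_n + z·[1/6·y_n + 5/6·y_{n+1}] ⇒ (1 − 5/6z)y_{n+1} = (1 + 1/6z)y_n
  ⇒ R(z) = (1 + 1/6z)/(1 − 5/6z).

Solve |R(x)|<1 on ℝ⁻.
x=-0.61: |R|=0.5956
x=-2: |R|=0.2500
x=-10: |R|=0.0714
x=-100: |R|=0.1858
θ=5/6≥1/2 ⇒ |1+1/6x|<|1−5/6x| ∀x<0 ⇒ unbounded interval.

(−∞, 0) — no finite endpoint.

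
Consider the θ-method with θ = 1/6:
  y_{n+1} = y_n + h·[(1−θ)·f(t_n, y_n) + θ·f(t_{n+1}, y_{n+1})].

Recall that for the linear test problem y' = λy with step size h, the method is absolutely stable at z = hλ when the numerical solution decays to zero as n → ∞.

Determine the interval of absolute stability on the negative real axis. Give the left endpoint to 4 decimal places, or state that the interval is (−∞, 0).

With y'=λy (z=hλ):
  y_{n+1} = y_n + z·[5/6·y_n + 1/6·y_{n+1}] ⇒ (1 − 1/6z)y_{n+1} = (1 + 5/6z)y_n
  so R(z) = (1 + 5/6z)/(1 − 1/6z).

Solve |R(x)|<1 on ℝ⁻.
x=-1.09: |R|=0.0776
R=−1: 1+5/6x = −1+1/6x ⇒ -2/3x=2 ⇒ x=2/(-2/3)=-3.0000
Confirm numerically:
  x=-2.772: |R|=0.89603 <1
  x=-2.748: |R|=0.88477 <1
  x=-2.506: |R|=0.76769 <1
  x=-1.791: |R|=0.37928 <1
  x=-3.451: |R|=1.19088 >1
  x=-3.284: |R|=1.12236 >1
Interval (-3.0000, 0).

(-3.0000, 0).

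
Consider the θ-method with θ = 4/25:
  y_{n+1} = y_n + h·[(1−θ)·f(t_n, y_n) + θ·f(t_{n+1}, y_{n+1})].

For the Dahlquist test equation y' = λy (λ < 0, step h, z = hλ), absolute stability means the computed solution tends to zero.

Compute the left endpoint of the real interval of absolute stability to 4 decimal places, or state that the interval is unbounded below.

With y'=λy (z=hλ):
  y_{n+1} = y_n + z·[21/25·y_n + 4/25·y_{n+1}] ⇒ (1 − 4/25z)y_{n+1} = (1 + 21/25z)y_n
  so R(z) = (1 + 21/25z)/(1 − 4/25z).

Find x<0 with |R(x)|<1.
x=-1.32: |R|=0.0898
R=−1: 1+21/25x = −1+4/25x ⇒ -17/25x=2 ⇒ x=2/(-17/25)=-2.9412
Confirm numerically:
  x=-2.833: |R|=0.94938 <1
  x=-2.501: |R|=0.78622 <1
  x=-2.204: |R|=0.62941 <1
  x=-3.490: |R|=1.23948 >1
  x=-3.249: |R|=1.13773 >1
  x=-3.122: |R|=1.08200 >1
So |R|<1 on (-2.9412, 0).

z* = -2.9412.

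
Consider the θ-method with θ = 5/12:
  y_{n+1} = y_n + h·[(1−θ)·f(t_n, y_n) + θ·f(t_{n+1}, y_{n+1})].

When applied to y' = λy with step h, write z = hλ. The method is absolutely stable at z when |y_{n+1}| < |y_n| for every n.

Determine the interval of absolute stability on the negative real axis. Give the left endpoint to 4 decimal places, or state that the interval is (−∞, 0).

Test eqn y'=λy, z=hλ:
  y_{n+1} = y_n + z·[7/12·y_n + 5/12·y_{n+1}] ⇒ (1 − 5/12z)y_{n+1} = (1 + 7/12z)y_n
  Hence R(z) = (1 + 7/12z)/(1 − 5/12z).

Need |R(x)|<1, x<0.
x=-1.61: |R|=0.0364
R=−1: 1+7/12x = −1+5/12x ⇒ -1/6x=2 ⇒ x=2/(-1/6)=-12.0000
Confirm numerically:
  x=-11.238: |R|=0.97765 <1
  x=-10.631: |R|=0.95798 <1
  x=-6.286: |R|=0.73686 <1
  x=-5.435: |R|=0.66484 <1
  x=-12.210: |R|=1.00575 >1
  x=-12.112: |R|=1.00309 >1
So |R|<1 on (-12.0000, 0).

z∈(-12.0000,0).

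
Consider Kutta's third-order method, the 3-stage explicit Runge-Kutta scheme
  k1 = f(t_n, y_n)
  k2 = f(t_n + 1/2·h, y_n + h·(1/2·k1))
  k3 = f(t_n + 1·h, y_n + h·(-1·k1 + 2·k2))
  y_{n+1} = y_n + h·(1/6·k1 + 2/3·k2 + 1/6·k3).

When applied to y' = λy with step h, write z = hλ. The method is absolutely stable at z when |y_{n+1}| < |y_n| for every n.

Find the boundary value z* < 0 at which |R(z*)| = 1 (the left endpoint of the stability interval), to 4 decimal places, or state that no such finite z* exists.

z* = -2.5127.

With y'=λy (z=hλ):
  order 3, 3-stage ⇒ R(z)=1+z+z^2/2+z^3/6
  (e.g. R(-0.39)=0.67616, |R|=0.67616)

Boundary: |R(x)|=1, x<0.
x=-0.39: |R|=0.6762
|R(-2.77)|=1.4759 |R(-1.07)|=0.2983 |R(-0.72)|=0.4770
Bisect:
  x_lo=-3.3510 |R|=3.0079  x_hi=-0.2219 |R|=0.8009
  mid=-1.78643 |R|=0.14095 →hi
  mid=-2.56872 |R|=1.09443 →lo
  mid=-2.17757 |R|=0.52761 →hi
  mid=-2.37315 |R|=0.78476 →hi
  mid=-2.47093 |R|=0.93256 →hi
  mid=-2.51982 |R|=1.01168 →lo
  mid=-2.49538 |R|=0.97167 →hi
  mid=-2.50760 |R|=0.99156 →hi
  mid=-2.51371 |R|=1.00159 →lo
  mid=-2.51066 |R|=0.99657 →hi
  ...
  [-2.51276,-2.51257] ⇒ x*=-2.5127
Stable set (-2.5127, 0).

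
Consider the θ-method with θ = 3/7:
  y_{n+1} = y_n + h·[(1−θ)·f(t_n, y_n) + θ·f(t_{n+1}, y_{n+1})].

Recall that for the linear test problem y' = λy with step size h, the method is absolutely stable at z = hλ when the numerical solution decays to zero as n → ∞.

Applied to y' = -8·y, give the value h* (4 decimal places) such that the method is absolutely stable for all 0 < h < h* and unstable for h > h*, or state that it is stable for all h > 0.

(-14.0000,0); λ=-8 ⇒ h* = (14)/8 = 1.7500.

With y'=λy (z=hλ):
  y_{n+1} = y_n + z·[4/7·y_n + 3/7·y_{n+1}] ⇒ (1 − 3/7z)y_{n+1} = (1 + 4/7z)y_n
  R(z) = (1 + 4/7z)/(1 − 3/7z).

Boundary: |R(x)|=1, x<0.
x=-0.41: |R|=0.6513
R=−1: 1+4/7x = −1+3/7x ⇒ -1/7x=2 ⇒ x=2/(-1/7)=-14.0000
Confirm numerically:
  x=-12.514: |R|=0.96664 <1
  x=-11.954: |R|=0.95227 <1
  x=-8.298: |R|=0.82122 <1
  x=-14.379: |R|=1.00756 >1
  x=-14.270: |R|=1.00542 >1
Stable set (-14.0000, 0).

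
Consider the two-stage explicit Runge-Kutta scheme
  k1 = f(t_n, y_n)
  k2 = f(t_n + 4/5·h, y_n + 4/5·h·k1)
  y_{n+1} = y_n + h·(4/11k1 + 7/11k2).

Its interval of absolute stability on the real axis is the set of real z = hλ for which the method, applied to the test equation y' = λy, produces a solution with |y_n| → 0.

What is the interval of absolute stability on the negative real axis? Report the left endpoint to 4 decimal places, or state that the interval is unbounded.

(-1.9643, 0).

Test eqn y'=λy, z=hλ:
  k1=λy_n ⇒ h·k1=z·y_n;  k2=λ(1+4/5z)y_n ⇒ h·k2=z(1+4/5z)y_n
  y_{n+1}/y_n = 1 + 4/11z + 7/11z(1+4/5z) = 1 + z + 28/55z²
  R(z) = 1 + z + 28/55z².

Find x<0 with |R(x)|<1.
x=-1.68: |R|=0.7569
R=1: x+28/55x²=0 ⇒ x=−55/28=-1.9643; min R=1−1/(4·28/55)=0.5089>−1
Confirm numerically:
  x=-1.758: |R|=0.81538 <1
  x=-1.729: |R|=0.79290 <1
  x=-1.196: |R|=0.53221 <1
  x=-0.920: |R|=0.51089 <1
  x=-2.477: |R|=1.64654 >1
  x=-2.414: |R|=1.55267 >1
  x=-2.072: |R|=1.11362 >1
So |R|<1 on (-1.9643, 0).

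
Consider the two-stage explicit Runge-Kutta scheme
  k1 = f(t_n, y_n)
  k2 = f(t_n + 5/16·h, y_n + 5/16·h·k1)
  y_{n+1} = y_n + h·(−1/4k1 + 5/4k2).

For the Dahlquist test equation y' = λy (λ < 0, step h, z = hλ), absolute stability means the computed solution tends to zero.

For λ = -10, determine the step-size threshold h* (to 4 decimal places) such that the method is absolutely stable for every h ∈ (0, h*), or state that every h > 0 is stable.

(-2.5600,0); λ=-10 ⇒ h* = (64/25)/10 = 0.2560.

With y'=λy (z=hλ):
  k1=λy_n ⇒ h·k1=z·y_n;  k2=λ(1+5/16z)y_n ⇒ h·k2=z(1+5/16z)y_n
  y_{n+1}/y_n = 1 − 1/4z + 5/4z(1+5/16z) = 1 + z + 25/64z²
  ⇒ R(z) = 1 + z + 25/64z².

Find x<0 with |R(x)|<1.
x=-0.88: |R|=0.4225
R=1: x+25/64x²=0 ⇒ x=−64/25=-2.5600; min R=1−1/(4·25/64)=0.3600>−1
Confirm numerically:
  x=-2.425: |R|=0.87212 <1
  x=-1.245: |R|=0.36048 <1
  x=-1.155: |R|=0.36610 <1
  x=-2.809: |R|=1.27322 >1
  x=-2.598: |R|=1.03856 >1
So |R|<1 on (-2.5600, 0).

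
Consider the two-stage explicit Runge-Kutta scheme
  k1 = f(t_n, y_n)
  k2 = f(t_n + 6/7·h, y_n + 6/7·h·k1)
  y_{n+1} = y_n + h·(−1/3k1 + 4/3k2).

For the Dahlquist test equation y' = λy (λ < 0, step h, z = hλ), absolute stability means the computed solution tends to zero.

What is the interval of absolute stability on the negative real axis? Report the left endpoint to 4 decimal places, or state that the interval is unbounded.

z∈(-0.8750,0).

Set f=λy, z=hλ:
  k1=λy_n ⇒ h·k1=z·y_n;  k2=λ(1+6/7z)y_n ⇒ h·k2=z(1+6/7z)y_n
  y_{n+1}/y_n = 1 − 1/3z + 4/3z(1+6/7z) = 1 + z + 8/7z²
  Hence R(z) = 1 + z + 8/7z².

Need |R(x)|<1, x<0.
x=-0.53: |R|=0.7910
R=1: x+8/7x²=0 ⇒ x=−7/8=-0.8750; min R=1−1/(4·8/7)=0.7812>−1
Confirm numerically:
  x=-0.851: |R|=0.97666 <1
  x=-0.543: |R|=0.79397 <1
  x=-0.523: |R|=0.78960 <1
  x=-1.225: |R|=1.49000 >1
  x=-1.077: |R|=1.24863 >1
Stable set (-0.8750, 0).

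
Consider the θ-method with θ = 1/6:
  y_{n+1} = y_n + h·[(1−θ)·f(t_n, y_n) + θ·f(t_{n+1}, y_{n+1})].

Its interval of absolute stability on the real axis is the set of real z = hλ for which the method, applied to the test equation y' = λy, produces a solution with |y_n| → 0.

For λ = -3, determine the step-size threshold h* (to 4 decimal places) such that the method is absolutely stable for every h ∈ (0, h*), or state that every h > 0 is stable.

On y'=λy, z=hλ:
  y_{n+1} = y_n + z·[5/6·y_n + 1/6·y_{n+1}] ⇒ (1 − 1/6z)y_{n+1} = (1 + 5/6z)y_n
  ⇒ R(z) = (1 + 5/6z)/(1 − 1/6z).

Need |R(x)|<1, x<0.
x=-1.49: |R|=0.1936
R=−1: 1+5/6x = −1+1/6x ⇒ -2/3x=2 ⇒ x=2/(-2/3)=-3.0000
Confirm numerically:
  x=-2.768: |R|=0.89416 <1
  x=-1.663: |R|=0.30210 <1
  x=-1.391: |R|=0.12921 <1
  x=-3.390: |R|=1.16613 >1
  x=-3.153: |R|=1.06686 >1
  x=-3.102: |R|=1.04483 >1
Interval (-3.0000, 0).

(-3.0000,0); λ=-3 ⇒ h* = (3)/3 = 1.0000.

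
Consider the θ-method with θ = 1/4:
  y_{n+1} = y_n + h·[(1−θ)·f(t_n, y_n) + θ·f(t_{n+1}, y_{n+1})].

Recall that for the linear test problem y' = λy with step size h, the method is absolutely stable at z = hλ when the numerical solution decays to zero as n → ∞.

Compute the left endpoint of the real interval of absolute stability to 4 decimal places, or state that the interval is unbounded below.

Set f=λy, z=hλ:
  y_{n+1} = y_n + z·[3/4·y_n + 1/4·y_{n+1}] ⇒ (1 − 1/4z)y_{n+1} = (1 + 3/4z)y_n
  Hence R(z) = (1 + 3/4z)/(1 − 1/4z).

Solve |R(x)|<1 on ℝ⁻.
x=-1.48: |R|=0.0803
R=−1: 1+3/4x = −1+1/4x ⇒ -1/2x=2 ⇒ x=2/(-1/2)=-4.0000
Confirm numerically:
  x=-3.470: |R|=0.85810 <1
  x=-3.462: |R|=0.85580 <1
  x=-3.206: |R|=0.77963 <1
  x=-4.465: |R|=1.10986 >1
  x=-4.043: |R|=1.01069 >1
Stable set (-4.0000, 0).

left endpoint -4.0000.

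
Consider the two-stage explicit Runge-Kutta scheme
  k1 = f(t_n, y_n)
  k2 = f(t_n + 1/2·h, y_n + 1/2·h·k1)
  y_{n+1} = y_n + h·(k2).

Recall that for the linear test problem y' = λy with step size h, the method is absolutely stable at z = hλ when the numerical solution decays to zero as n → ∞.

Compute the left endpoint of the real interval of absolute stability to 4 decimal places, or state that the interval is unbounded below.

z* = -2.0000.

Test eqn y'=λy, z=hλ:
  k1=λy_n ⇒ h·k1=z·y_n;  k2=λ(1+1/2z)y_n ⇒ h·k2=z(1+1/2z)y_n
  y_{n+1}/y_n = 1 + z(1+1/2z) = 1 + z + 1/2z²
  so R(z) = 1 + z + 1/2z².

Find x<0 with |R(x)|<1.
x=-0.97: |R|=0.5005
R=1: x+1/2x²=0 ⇒ x=−2=-2.0000; min R=1−1/(4·1/2)=0.5000>−1
Confirm numerically:
  x=-1.815: |R|=0.83211 <1
  x=-1.296: |R|=0.54381 <1
  x=-1.027: |R|=0.50036 <1
  x=-2.355: |R|=1.41801 >1
  x=-2.205: |R|=1.22601 >1
Interval (-2.0000, 0).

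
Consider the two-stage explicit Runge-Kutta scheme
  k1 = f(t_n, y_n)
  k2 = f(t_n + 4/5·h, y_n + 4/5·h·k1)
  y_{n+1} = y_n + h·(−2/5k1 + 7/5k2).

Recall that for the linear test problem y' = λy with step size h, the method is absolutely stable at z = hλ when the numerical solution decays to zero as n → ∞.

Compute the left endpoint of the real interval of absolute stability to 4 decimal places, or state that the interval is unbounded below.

z* = -0.8929.

On y'=λy, z=hλ:
  k1=λy_n ⇒ h·k1=z·y_n;  k2=λ(1+4/5z)y_n ⇒ h·k2=z(1+4/5z)y_n
  y_{n+1}/y_n = 1 − 2/5z + 7/5z(1+4/5z) = 1 + z + 28/25z²
  ⇒ R(z) = 1 + z + 28/25z².

Boundary: |R(x)|=1, x<0.
x=-0.93: |R|=1.0387
R=1: x+28/25x²=0 ⇒ x=−25/28=-0.8929; min R=1−1/(4·28/25)=0.7768>−1
Confirm numerically:
  x=-0.709: |R|=0.85400 <1
  x=-0.604: |R|=0.80459 <1
  x=-0.398: |R|=0.77941 <1
  x=-0.368: |R|=0.78367 <1
  x=-1.149: |R|=1.32963 >1
  x=-1.104: |R|=1.26107 >1
Interval (-0.8929, 0).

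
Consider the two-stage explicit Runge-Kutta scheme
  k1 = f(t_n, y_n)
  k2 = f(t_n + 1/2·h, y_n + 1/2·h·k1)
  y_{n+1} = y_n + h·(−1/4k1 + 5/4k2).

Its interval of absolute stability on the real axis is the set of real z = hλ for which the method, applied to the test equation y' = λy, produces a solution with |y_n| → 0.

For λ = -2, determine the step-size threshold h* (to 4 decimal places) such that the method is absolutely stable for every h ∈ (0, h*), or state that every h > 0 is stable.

(-1.6000,0); λ=-2 ⇒ h* = (8/5)/2 = 0.8000.

On y'=λy, z=hλ:
  k1=λy_n ⇒ h·k1=z·y_n;  k2=λ(1+1/2z)y_n ⇒ h·k2=z(1+1/2z)y_n
  y_{n+1}/y_n = 1 − 1/4z + 5/4z(1+1/2z) = 1 + z + 5/8z²
  ⇒ R(z) = 1 + z + 5/8z².

Need |R(x)|<1, x<0.
x=-0.75: |R|=0.6016
R=1: x+5/8x²=0 ⇒ x=−8/5=-1.6000; min R=1−1/(4·5/8)=0.6000>−1
Confirm numerically:
  x=-1.123: |R|=0.66521 <1
  x=-1.052: |R|=0.63969 <1
  x=-0.662: |R|=0.61190 <1
  x=-2.016: |R|=1.52416 >1
  x=-1.907: |R|=1.36591 >1
  x=-1.857: |R|=1.29828 >1
Interval (-1.6000, 0).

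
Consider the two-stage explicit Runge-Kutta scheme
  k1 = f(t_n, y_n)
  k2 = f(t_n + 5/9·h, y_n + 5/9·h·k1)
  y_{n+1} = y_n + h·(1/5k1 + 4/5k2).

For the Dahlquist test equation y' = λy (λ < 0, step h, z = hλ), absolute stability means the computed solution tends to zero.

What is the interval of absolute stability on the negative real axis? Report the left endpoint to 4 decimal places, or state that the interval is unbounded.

z∈(-2.2500,0).

On y'=λy, z=hλ:
  k1=λy_n ⇒ h·k1=z·y_n;  k2=λ(1+5/9z)y_n ⇒ h·k2=z(1+5/9z)y_n
  y_{n+1}/y_n = 1 + 1/5z + 4/5z(1+5/9z) = 1 + z + 4/9z²
  so R(z) = 1 + z + 4/9z².

Find x<0 with |R(x)|<1.
x=-1.16: |R|=0.4380
R=1: x+4/9x²=0 ⇒ x=−9/4=-2.2500; min R=1−1/(4·4/9)=0.4375>−1
Confirm numerically:
  x=-2.168: |R|=0.92099 <1
  x=-1.729: |R|=0.59964 <1
  x=-1.432: |R|=0.47939 <1
  x=-2.616: |R|=1.42554 >1
  x=-2.311: |R|=1.06265 >1
Interval (-2.2500, 0).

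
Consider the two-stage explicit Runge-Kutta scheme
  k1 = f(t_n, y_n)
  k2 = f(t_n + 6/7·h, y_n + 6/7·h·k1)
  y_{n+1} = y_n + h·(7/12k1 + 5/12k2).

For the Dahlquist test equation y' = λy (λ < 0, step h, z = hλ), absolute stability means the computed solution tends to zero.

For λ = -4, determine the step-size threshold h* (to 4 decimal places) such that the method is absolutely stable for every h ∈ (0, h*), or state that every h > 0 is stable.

(-2.8000,0); λ=-4 ⇒ h* = (14/5)/4 = 0.7000.

Set f=λy, z=hλ:
  k1=λy_n ⇒ h·k1=z·y_n;  k2=λ(1+6/7z)y_n ⇒ h·k2=z(1+6/7z)y_n
  y_{n+1}/y_n = 1 + 7/12z + 5/12z(1+6/7z) = 1 + z + 5/14z²
  R(z) = 1 + z + 5/14z².

Boundary: |R(x)|=1, x<0.
x=-1.24: |R|=0.3091
R=1: x+5/14x²=0 ⇒ x=−14/5=-2.8000; min R=1−1/(4·5/14)=0.3000>−1
Confirm numerically:
  x=-2.548: |R|=0.77068 <1
  x=-2.358: |R|=0.62777 <1
  x=-1.652: |R|=0.32268 <1
  x=-3.296: |R|=1.58386 >1
  x=-3.220: |R|=1.48300 >1
  x=-3.079: |R|=1.30680 >1
Stable set (-2.8000, 0).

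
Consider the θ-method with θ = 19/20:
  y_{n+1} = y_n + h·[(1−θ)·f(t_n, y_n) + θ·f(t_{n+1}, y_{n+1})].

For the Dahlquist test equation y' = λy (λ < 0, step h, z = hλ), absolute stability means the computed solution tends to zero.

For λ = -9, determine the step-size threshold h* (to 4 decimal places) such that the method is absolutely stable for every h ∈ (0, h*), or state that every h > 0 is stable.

unbounded; (−∞, 0). Any h>0 works for λ=-9.

With y'=λy (z=hλ):
  y_{n+1} = y_n + z·[1/20·y_n + 19/20·y_{n+1}] ⇒ (1 − 19/20z)y_{n+1} = (1 + 1/20z)y_n
  Hence R(z) = (1 + 1/20z)/(1 − 19/20z).

Boundary: |R(x)|=1, x<0.
x=-0.33: |R|=0.7488
x=-2: |R|=0.3103
x=-10: |R|=0.0476
x=-100: |R|=0.0417
θ=19/20≥1/2 ⇒ |1+1/20x|<|1−19/20x| ∀x<0 ⇒ unbounded interval.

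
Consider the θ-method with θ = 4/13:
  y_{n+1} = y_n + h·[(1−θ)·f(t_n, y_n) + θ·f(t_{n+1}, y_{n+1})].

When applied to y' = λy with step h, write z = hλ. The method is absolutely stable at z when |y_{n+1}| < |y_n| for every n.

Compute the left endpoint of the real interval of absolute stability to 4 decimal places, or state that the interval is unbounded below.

z* = -5.2000.

With y'=λy (z=hλ):
  y_{n+1} = y_n + z·[9/13·y_n + 4/13·y_{n+1}] ⇒ (1 − 4/13z)y_{n+1} = (1 + 9/13z)y_n
  Hence R(z) = (1 + 9/13z)/(1 − 4/13z).

Find x<0 with |R(x)|<1.
x=-0.92: |R|=0.2830
R=−1: 1+9/13x = −1+4/13x ⇒ -5/13x=2 ⇒ x=2/(-5/13)=-5.2000
Confirm numerically:
  x=-5.030: |R|=0.97434 <1
  x=-4.978: |R|=0.96627 <1
  x=-4.251: |R|=0.84185 <1
  x=-2.146: |R|=0.29253 <1
  x=-5.556: |R|=1.05053 >1
  x=-5.346: |R|=1.02123 >1
Stable set (-5.2000, 0).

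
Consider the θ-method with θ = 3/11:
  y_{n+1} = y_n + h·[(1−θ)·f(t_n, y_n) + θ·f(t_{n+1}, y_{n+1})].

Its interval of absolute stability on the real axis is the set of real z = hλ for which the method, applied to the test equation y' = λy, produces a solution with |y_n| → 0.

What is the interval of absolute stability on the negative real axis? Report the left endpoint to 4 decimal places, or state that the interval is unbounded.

(-4.4000, 0).

With y'=λy (z=hλ):
  y_{n+1} = y_n + z·[8/11·y_n + 3/11·y_{n+1}] ⇒ (1 − 3/11z)y_{n+1} = (1 + 8/11z)y_n
  so R(z) = (1 + 8/11z)/(1 − 3/11z).

Find x<0 with |R(x)|<1.
x=-1.11: |R|=0.1479
R=−1: 1+8/11x = −1+3/11x ⇒ -5/11x=2 ⇒ x=2/(-5/11)=-4.4000
Confirm numerically:
  x=-4.373: |R|=0.99440 <1
  x=-3.445: |R|=0.77619 <1
  x=-3.305: |R|=0.73823 <1
  x=-2.531: |R|=0.49739 <1
  x=-4.969: |R|=1.10982 >1
  x=-4.475: |R|=1.01535 >1
Interval (-4.4000, 0).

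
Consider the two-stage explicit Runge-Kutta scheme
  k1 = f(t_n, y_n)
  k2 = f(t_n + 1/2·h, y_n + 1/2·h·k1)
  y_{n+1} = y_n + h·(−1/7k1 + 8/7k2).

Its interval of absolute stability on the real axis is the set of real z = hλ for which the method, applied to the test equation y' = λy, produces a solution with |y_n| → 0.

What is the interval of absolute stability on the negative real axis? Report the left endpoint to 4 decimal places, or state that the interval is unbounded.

Set f=λy, z=hλ:
  k1=λy_n ⇒ h·k1=z·y_n;  k2=λ(1+1/2z)y_n ⇒ h·k2=z(1+1/2z)y_n
  y_{n+1}/y_n = 1 − 1/7z + 8/7z(1+1/2z) = 1 + z + 4/7z²
  R(z) = 1 + z + 4/7z².

Solve |R(x)|<1 on ℝ⁻.
x=-0.66: |R|=0.5889
R=1: x+4/7x²=0 ⇒ x=−7/4=-1.7500; min R=1−1/(4·4/7)=0.5625>−1
Confirm numerically:
  x=-1.683: |R|=0.93557 <1
  x=-1.090: |R|=0.58891 <1
  x=-0.776: |R|=0.56810 <1
  x=-1.995: |R|=1.27930 >1
  x=-1.871: |R|=1.12937 >1
Stable set (-1.7500, 0).

(-1.7500, 0).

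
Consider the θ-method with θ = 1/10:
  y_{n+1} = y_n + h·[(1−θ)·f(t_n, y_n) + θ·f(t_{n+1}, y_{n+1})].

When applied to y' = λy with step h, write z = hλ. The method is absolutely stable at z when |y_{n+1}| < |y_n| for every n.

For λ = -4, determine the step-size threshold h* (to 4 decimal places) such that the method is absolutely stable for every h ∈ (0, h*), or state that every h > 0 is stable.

(-2.5000,0); λ=-4 ⇒ h* = (5/2)/4 = 0.6250.

With y'=λy (z=hλ):
  y_{n+1} = y_n + z·[9/10·y_n + 1/10·y_{n+1}] ⇒ (1 − 1/10z)y_{n+1} = (1 + 9/10z)y_n
  R(z) = (1 + 9/10z)/(1 − 1/10z).

Boundary: |R(x)|=1, x<0.
x=-0.81: |R|=0.2507
R=−1: 1+9/10x = −1+1/10x ⇒ -4/5x=2 ⇒ x=2/(-4/5)=-2.5000
Confirm numerically:
  x=-1.825: |R|=0.54334 <1
  x=-1.350: |R|=0.18943 <1
  x=-1.154: |R|=0.03461 <1
  x=-2.955: |R|=1.28097 >1
  x=-2.821: |R|=1.20030 >1
Interval (-2.5000, 0).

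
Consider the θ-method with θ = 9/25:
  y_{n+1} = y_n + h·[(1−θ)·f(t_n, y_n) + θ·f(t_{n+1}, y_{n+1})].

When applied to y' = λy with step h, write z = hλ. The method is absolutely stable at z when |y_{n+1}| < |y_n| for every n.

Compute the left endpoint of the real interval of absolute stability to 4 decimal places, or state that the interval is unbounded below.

With y'=λy (z=hλ):
  y_{n+1} = y_n + z·[16/25·y_n + 9/25·y_{n+1}] ⇒ (1 − 9/25z)y_{n+1} = (1 + 16/25z)y_n
  so R(z) = (1 + 16/25z)/(1 − 9/25z).

Need |R(x)|<1, x<0.
x=-0.48: |R|=0.5907
R=−1: 1+16/25x = −1+9/25x ⇒ -7/25x=2 ⇒ x=2/(-7/25)=-7.1429
Confirm numerically:
  x=-6.792: |R|=0.97148 <1
  x=-6.203: |R|=0.91860 <1
  x=-4.997: |R|=0.78533 <1
  x=-7.665: |R|=1.03889 >1
  x=-7.279: |R|=1.01053 >1
  x=-7.256: |R|=1.00877 >1
Interval (-7.1429, 0).

z* = -7.1429.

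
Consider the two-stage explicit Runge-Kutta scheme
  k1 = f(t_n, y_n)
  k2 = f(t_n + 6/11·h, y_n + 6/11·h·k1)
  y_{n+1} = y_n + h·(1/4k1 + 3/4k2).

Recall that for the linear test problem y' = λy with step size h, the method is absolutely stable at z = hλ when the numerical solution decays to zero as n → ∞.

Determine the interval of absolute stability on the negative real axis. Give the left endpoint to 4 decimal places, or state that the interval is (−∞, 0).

Test eqn y'=λy, z=hλ:
  k1=λy_n ⇒ h·k1=z·y_n;  k2=λ(1+6/11z)y_n ⇒ h·k2=z(1+6/11z)y_n
  y_{n+1}/y_n = 1 + 1/4z + 3/4z(1+6/11z) = 1 + z + 9/22z²
  Hence R(z) = 1 + z + 9/22z².

Find x<0 with |R(x)|<1.
x=-1.76: |R|=0.5072
R=1: x+9/22x²=0 ⇒ x=−22/9=-2.4444; min R=1−1/(4·9/22)=0.3889>−1
Confirm numerically:
  x=-1.724: |R|=0.49189 <1
  x=-1.294: |R|=0.39100 <1
  x=-1.028: |R|=0.40432 <1
  x=-2.770: |R|=1.36891 >1
  x=-2.474: |R|=1.02991 >1
So |R|<1 on (-2.4444, 0).

z∈(-2.4444,0).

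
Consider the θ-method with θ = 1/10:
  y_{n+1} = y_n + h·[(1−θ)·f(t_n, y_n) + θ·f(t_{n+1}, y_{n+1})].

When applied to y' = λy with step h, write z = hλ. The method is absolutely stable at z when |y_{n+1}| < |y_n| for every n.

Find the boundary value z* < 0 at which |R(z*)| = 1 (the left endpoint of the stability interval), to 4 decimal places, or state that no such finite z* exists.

On y'=λy, z=hλ:
  y_{n+1} = y_n + z·[9/10·y_n + 1/10·y_{n+1}] ⇒ (1 − 1/10z)y_{n+1} = (1 + 9/10z)y_n
  R(z) = (1 + 9/10z)/(1 − 1/10z).

Find x<0 with |R(x)|<1.
x=-1.07: |R|=0.0334
R=−1: 1+9/10x = −1+1/10x ⇒ -4/5x=2 ⇒ x=2/(-4/5)=-2.5000
Confirm numerically:
  x=-1.850: |R|=0.56118 <1
  x=-1.218: |R|=0.08576 <1
  x=-1.214: |R|=0.08258 <1
  x=-3.094: |R|=1.36291 >1
  x=-2.986: |R|=1.29940 >1
  x=-2.900: |R|=1.24806 >1
Stable set (-2.5000, 0).

z* = -2.5000.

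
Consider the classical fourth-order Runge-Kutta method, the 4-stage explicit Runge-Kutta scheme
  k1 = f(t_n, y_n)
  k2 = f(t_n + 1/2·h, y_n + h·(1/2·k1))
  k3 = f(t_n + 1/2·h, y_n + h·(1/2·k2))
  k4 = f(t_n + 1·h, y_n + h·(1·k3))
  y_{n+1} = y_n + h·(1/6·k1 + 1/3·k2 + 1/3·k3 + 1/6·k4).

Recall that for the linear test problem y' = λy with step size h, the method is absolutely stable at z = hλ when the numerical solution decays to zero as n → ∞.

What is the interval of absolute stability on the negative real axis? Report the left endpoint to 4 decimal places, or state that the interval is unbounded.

(-2.7853, 0).

On y'=λy, z=hλ:
  order 4, 4-stage ⇒ R(z)=1+z+z^2/2+z^3/6+z^4/24
  (e.g. R(-1.8)=0.28540, |R|=0.28540)

Find x<0 with |R(x)|<1.
x=-1.8: |R|=0.2854
|R(-3.11)|=1.6106 |R(-2.82)|=1.0536 |R(-2.62)|=0.7781
Bisect:
  x_lo=-3.2199 |R|=1.8790  x_hi=-0.0613 |R|=0.9406
  mid=-1.64060 |R|=0.27108 →hi
  mid=-2.43027 |R|=0.58403 →hi
  mid=-2.82511 |R|=1.06171 →lo
  mid=-2.62769 |R|=0.78725 →hi
  mid=-2.72640 |R|=0.91478 →hi
  mid=-2.77575 |R|=0.98571 →hi
  mid=-2.80043 |R|=1.02306 →lo
  mid=-2.78809 |R|=1.00423 →lo
  ...
  [-2.78539,-2.78520] ⇒ x*=-2.7853
So |R|<1 on (-2.7853, 0).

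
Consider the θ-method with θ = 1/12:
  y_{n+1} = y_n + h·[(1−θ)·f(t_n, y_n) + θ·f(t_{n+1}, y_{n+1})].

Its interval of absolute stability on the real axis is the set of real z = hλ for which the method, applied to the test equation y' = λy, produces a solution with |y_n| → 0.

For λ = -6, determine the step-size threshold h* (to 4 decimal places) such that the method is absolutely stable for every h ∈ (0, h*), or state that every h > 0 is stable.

(-2.4000,0); λ=-6 ⇒ h* = (12/5)/6 = 0.4000.

Set f=λy, z=hλ:
  y_{n+1} = y_n + z·[11/12·y_n + 1/12·y_{n+1}] ⇒ (1 − 1/12z)y_{n+1} = (1 + 11/12z)y_n
  R(z) = (1 + 11/12z)/(1 − 1/12z).

Find x<0 with |R(x)|<1.
x=-0.55: |R|=0.4741
R=−1: 1+11/12x = −1+1/12x ⇒ -5/6x=2 ⇒ x=2/(-5/6)=-2.4000
Confirm numerically:
  x=-2.115: |R|=0.79809 <1
  x=-1.764: |R|=0.53793 <1
  x=-1.616: |R|=0.42421 <1
  x=-2.676: |R|=1.18806 >1
  x=-2.601: |R|=1.13766 >1
Stable set (-2.4000, 0).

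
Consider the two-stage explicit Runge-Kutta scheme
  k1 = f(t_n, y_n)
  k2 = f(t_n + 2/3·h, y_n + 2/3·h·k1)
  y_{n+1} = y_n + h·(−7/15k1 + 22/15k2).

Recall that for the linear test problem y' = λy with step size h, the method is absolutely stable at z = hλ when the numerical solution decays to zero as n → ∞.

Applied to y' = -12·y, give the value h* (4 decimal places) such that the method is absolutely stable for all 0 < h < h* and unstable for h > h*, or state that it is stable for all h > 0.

(-1.0227,0); λ=-12 ⇒ h* = (45/44)/12 = 0.0852.

Test eqn y'=λy, z=hλ:
  k1=λy_n ⇒ h·k1=z·y_n;  k2=λ(1+2/3z)y_n ⇒ h·k2=z(1+2/3z)y_n
  y_{n+1}/y_n = 1 − 7/15z + 22/15z(1+2/3z) = 1 + z + 44/45z²
  R(z) = 1 + z + 44/45z².

Find x<0 with |R(x)|<1.
x=-0.69: |R|=0.7755
R=1: x+44/45x²=0 ⇒ x=−45/44=-1.0227; min R=1−1/(4·44/45)=0.7443>−1
Confirm numerically:
  x=-0.939: |R|=0.92313 <1
  x=-0.717: |R|=0.78566 <1
  x=-0.690: |R|=0.77552 <1
  x=-0.471: |R|=0.74591 <1
  x=-1.391: |R|=1.50088 >1
  x=-1.219: |R|=1.23394 >1
So |R|<1 on (-1.0227, 0).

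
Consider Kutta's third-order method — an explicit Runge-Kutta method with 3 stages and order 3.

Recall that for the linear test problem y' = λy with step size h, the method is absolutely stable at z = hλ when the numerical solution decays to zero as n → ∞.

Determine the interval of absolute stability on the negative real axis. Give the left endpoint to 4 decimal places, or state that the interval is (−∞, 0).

On y'=λy, z=hλ:
  order 3, 3-stage ⇒ R(z)=1+z+z^2/2+z^3/6
  (e.g. R(-0.51)=0.59794, |R|=0.59794)

Need |R(x)|<1, x<0.
x=-0.51: |R|=0.5979
|R(-2.21)|=0.5669 |R(-1.53)|=0.0435 |R(-1.02)|=0.3233
Bisect:
  x_lo=-3.1109 |R|=2.2897  x_hi=-0.2543 |R|=0.7753
  mid=-1.68260 |R|=0.06098 →hi
  mid=-2.39674 |R|=0.81918 →hi
  mid=-2.75381 |R|=1.44264 →lo
  mid=-2.57527 |R|=1.10581 →lo
  mid=-2.48601 |R|=0.95657 →hi
  mid=-2.53064 |R|=1.02967 →lo
  mid=-2.50832 |R|=0.99274 →hi
  ...
  [-2.51286,-2.51268] ⇒ x*=-2.5127
Stable set (-2.5127, 0).

(-2.5127, 0).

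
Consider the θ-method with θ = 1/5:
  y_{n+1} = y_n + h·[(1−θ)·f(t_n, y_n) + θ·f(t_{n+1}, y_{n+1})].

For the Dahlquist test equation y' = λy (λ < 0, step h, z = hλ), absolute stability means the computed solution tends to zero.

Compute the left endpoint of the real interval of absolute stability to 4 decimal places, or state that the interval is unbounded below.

left endpoint -3.3333.

Test eqn y'=λy, z=hλ:
  y_{n+1} = y_n + z·[4/5·y_n + 1/5·y_{n+1}] ⇒ (1 − 1/5z)y_{n+1} = (1 + 4/5z)y_n
  R(z) = (1 + 4/5z)/(1 − 1/5z).

Solve |R(x)|<1 on ℝ⁻.
x=-1.14: |R|=0.0717
R=−1: 1+4/5x = −1+1/5x ⇒ -3/5x=2 ⇒ x=2/(-3/5)=-3.3333
Confirm numerically:
  x=-3.207: |R|=0.95382 <1
  x=-2.772: |R|=0.78332 <1
  x=-2.484: |R|=0.65954 <1
  x=-1.502: |R|=0.15503 <1
  x=-3.846: |R|=1.17386 >1
  x=-3.712: |R|=1.13039 >1
So |R|<1 on (-3.3333, 0).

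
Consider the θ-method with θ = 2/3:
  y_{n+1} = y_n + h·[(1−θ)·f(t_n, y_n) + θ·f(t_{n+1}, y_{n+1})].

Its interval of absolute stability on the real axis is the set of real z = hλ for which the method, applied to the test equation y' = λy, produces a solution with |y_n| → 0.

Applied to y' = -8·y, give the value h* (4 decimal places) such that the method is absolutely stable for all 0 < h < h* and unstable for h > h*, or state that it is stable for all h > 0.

unbounded; (−∞, 0). Any h>0 works for λ=-8.

Set f=λy, z=hλ:
  y_{n+1} = y_n + z·[1/3·y_n + 2/3·y_{n+1}] ⇒ (1 − 2/3z)y_{n+1} = (1 + 1/3z)y_n
  ⇒ R(z) = (1 + 1/3z)/(1 − 2/3z).

Solve |R(x)|<1 on ℝ⁻.
x=-0.96: |R|=0.4146
x=-2: |R|=0.1429
x=-10: |R|=0.3043
x=-100: |R|=0.4778
θ=2/3≥1/2 ⇒ |1+1/3x|<|1−2/3x| ∀x<0 ⇒ interval (−∞,0).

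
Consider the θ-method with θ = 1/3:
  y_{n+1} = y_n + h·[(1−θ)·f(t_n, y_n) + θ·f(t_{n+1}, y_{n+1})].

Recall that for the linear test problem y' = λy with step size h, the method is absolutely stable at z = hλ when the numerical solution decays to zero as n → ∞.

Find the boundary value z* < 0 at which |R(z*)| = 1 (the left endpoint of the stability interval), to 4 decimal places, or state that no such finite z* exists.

left endpoint -6.0000.

With y'=λy (z=hλ):
  y_{n+1} = y_n + z·[2/3·y_n + 1/3·y_{n+1}] ⇒ (1 − 1/3z)y_{n+1} = (1 + 2/3z)y_n
  so R(z) = (1 + 2/3z)/(1 − 1/3z).

Find x<0 with |R(x)|<1.
x=-0.41: |R|=0.6393
R=−1: 1+2/3x = −1+1/3x ⇒ -1/3x=2 ⇒ x=2/(-1/3)=-6.0000
Confirm numerically:
  x=-5.477: |R|=0.93830 <1
  x=-5.302: |R|=0.91592 <1
  x=-4.535: |R|=0.80557 <1
  x=-6.305: |R|=1.03278 >1
  x=-6.283: |R|=1.03049 >1
  x=-6.162: |R|=1.01768 >1
So |R|<1 on (-6.0000, 0).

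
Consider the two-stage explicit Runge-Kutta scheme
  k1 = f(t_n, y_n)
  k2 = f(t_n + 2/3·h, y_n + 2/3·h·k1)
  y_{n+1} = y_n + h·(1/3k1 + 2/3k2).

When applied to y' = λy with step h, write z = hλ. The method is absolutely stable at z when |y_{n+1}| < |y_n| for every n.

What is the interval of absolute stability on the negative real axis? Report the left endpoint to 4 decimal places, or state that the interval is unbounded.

Set f=λy, z=hλ:
  k1=λy_n ⇒ h·k1=z·y_n;  k2=λ(1+2/3z)y_n ⇒ h·k2=z(1+2/3z)y_n
  y_{n+1}/y_n = 1 + 1/3z + 2/3z(1+2/3z) = 1 + z + 4/9z²
  ⇒ R(z) = 1 + z + 4/9z².

Solve |R(x)|<1 on ℝ⁻.
x=-1.6: |R|=0.5378
R=1: x+4/9x²=0 ⇒ x=−9/4=-2.2500; min R=1−1/(4·4/9)=0.4375>−1
Confirm numerically:
  x=-2.114: |R|=0.87222 <1
  x=-2.054: |R|=0.82107 <1
  x=-1.758: |R|=0.61558 <1
  x=-1.380: |R|=0.46640 <1
  x=-2.611: |R|=1.41892 >1
  x=-2.366: |R|=1.12198 >1
  x=-2.283: |R|=1.03348 >1
Stable set (-2.2500, 0).

z∈(-2.2500,0).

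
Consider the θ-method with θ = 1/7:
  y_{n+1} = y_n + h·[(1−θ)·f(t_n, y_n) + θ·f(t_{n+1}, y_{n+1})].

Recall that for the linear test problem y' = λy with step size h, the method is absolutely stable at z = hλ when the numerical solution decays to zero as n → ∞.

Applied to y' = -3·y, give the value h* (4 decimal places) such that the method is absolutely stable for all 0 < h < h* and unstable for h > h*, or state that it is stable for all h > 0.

Set f=λy, z=hλ:
  y_{n+1} = y_n + z·[6/7·y_n + 1/7·y_{n+1}] ⇒ (1 − 1/7z)y_{n+1} = (1 + 6/7z)y_n
  Hence R(z) = (1 + 6/7z)/(1 − 1/7z).

Boundary: |R(x)|=1, x<0.
x=-0.56: |R|=0.4815
R=−1: 1+6/7x = −1+1/7x ⇒ -5/7x=2 ⇒ x=2/(-5/7)=-2.8000
Confirm numerically:
  x=-2.312: |R|=0.73797 <1
  x=-2.068: |R|=0.59638 <1
  x=-1.917: |R|=0.50488 <1
  x=-3.352: |R|=1.26662 >1
  x=-3.260: |R|=1.22417 >1
  x=-2.883: |R|=1.04199 >1
So |R|<1 on (-2.8000, 0).

(-2.8000,0); λ=-3 ⇒ h* = (14/5)/3 = 0.9333.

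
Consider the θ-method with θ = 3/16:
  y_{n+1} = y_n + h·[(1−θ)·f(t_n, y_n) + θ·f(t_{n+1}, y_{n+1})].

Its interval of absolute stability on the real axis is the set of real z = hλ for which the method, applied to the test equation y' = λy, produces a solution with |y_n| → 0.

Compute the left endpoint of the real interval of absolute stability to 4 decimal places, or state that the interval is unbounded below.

Set f=λy, z=hλ:
  y_{n+1} = y_n + z·[13/16·y_n + 3/16·y_{n+1}] ⇒ (1 − 3/16z)y_{n+1} = (1 + 13/16z)y_n
  ⇒ R(z) = (1 + 13/16z)/(1 − 3/16z).

Solve |R(x)|<1 on ℝ⁻.
x=-0.69: |R|=0.3890
R=−1: 1+13/16x = −1+3/16x ⇒ -5/8x=2 ⇒ x=2/(-5/8)=-3.2000
Confirm numerically:
  x=-2.964: |R|=0.90519 <1
  x=-2.670: |R|=0.77926 <1
  x=-1.594: |R|=0.22722 <1
  x=-1.440: |R|=0.13386 <1
  x=-3.623: |R|=1.15743 >1
  x=-3.245: |R|=1.01749 >1
  x=-3.241: |R|=1.01594 >1
Interval (-3.2000, 0).

left endpoint -3.2000.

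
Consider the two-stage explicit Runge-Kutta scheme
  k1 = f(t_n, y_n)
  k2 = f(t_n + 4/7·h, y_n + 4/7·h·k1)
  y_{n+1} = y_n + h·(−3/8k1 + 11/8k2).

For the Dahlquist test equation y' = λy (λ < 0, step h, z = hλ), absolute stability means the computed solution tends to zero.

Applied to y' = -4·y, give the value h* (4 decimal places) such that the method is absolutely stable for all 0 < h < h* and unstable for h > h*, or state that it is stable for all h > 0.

Test eqn y'=λy, z=hλ:
  k1=λy_n ⇒ h·k1=z·y_n;  k2=λ(1+4/7z)y_n ⇒ h·k2=z(1+4/7z)y_n
  y_{n+1}/y_n = 1 − 3/8z + 11/8z(1+4/7z) = 1 + z + 11/14z²
  Hence R(z) = 1 + z + 11/14z².

Solve |R(x)|<1 on ℝ⁻.
x=-1.76: |R|=1.6738
R=1: x+11/14x²=0 ⇒ x=−14/11=-1.2727; min R=1−1/(4·11/14)=0.6818>−1
Confirm numerically:
  x=-1.037: |R|=0.80793 <1
  x=-0.946: |R|=0.75715 <1
  x=-0.912: |R|=0.74151 <1
  x=-0.903: |R|=0.73768 <1
  x=-1.645: |R|=1.48116 >1
  x=-1.404: |R|=1.14481 >1
  x=-1.355: |R|=1.08759 >1
Stable set (-1.2727, 0).

(-1.2727,0); λ=-4 ⇒ h* = (14/11)/4 = 0.3182.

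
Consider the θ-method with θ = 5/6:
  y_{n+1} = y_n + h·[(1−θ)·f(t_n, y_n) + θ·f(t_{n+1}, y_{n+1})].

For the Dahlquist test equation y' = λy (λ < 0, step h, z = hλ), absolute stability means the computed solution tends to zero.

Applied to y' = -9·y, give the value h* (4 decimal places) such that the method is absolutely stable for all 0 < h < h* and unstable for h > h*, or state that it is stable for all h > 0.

unbounded; (−∞, 0). Any h>0 works for λ=-9.

Set f=λy, z=hλ:
  y_{n+1} = y_n + z·[1/6·y_n + 5/6·y_{n+1}] ⇒ (1 − 5/6z)y_{n+1} = (1 + 1/6z)y_n
  ⇒ R(z) = (1 + 1/6z)/(1 − 5/6z).

Find x<0 with |R(x)|<1.
x=-1.3: |R|=0.3760
x=-2: |R|=0.2500
x=-10: |R|=0.0714
x=-100: |R|=0.1858
θ=5/6≥1/2 ⇒ |1+1/6x|<|1−5/6x| ∀x<0 ⇒ unbounded interval.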